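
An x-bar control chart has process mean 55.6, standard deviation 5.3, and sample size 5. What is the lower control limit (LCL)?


LCL = 55.6 - 3 * 5.3 / sqrt(5)

48.49


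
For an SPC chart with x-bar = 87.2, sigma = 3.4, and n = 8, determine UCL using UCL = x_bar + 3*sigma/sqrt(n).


UCL = 87.2 + 3 * 3.4 / sqrt(8)

90.81


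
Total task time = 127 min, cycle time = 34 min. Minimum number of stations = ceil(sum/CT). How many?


Formula: N_min = ceil(Sum of Task Times / Cycle Time)
N_min = ceil(127 min / 34 min) = ceil(3.7353)
N_min = 4 stations

4


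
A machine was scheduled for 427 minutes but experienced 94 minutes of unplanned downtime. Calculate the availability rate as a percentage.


Formula: Availability = (Planned Time - Downtime) / Planned Time * 100
Uptime = 427 - 94 = 333 min
Availability = 333 / 427 * 100 = 78.0%

78.0%


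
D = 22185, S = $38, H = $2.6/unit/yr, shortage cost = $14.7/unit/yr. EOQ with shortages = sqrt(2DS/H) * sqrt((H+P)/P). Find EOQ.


Formula: EOQ* = sqrt(2DS/H) * sqrt((H+P)/P)
Base EOQ = sqrt(2*22185*38/2.6) = 805.29 units
Correction = sqrt((2.6+14.7)/14.7) = 1.08484
EOQ* = 805.29 * 1.08484 = 873.6 units

873.6 units


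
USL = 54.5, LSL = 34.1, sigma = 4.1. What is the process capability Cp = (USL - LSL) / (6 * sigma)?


Cp = (54.5 - 34.1) / (6 * 4.1)

0.83


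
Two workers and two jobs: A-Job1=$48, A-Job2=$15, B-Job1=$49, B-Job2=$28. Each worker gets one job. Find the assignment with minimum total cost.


Option 1: A->1 + B->2 = $48 + $28 = $76
Option 2: A->2 + B->1 = $15 + $49 = $64
Min cost = min($76, $64) = $64

$64


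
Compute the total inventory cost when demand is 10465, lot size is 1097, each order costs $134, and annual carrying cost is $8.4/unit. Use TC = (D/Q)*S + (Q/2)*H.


TC = 10465/1097 * 134 + 1097/2 * 8.4

$5885.71


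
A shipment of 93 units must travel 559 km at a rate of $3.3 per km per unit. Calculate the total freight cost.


TC = dist * cost * units = 559 * 3.3 * 93 = $171557.10

$171557.10


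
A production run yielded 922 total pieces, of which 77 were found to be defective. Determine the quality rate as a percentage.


Formula: Quality Rate = Good Pieces / Total Pieces * 100
Good pieces = 922 - 77 = 845
QR = 845 / 922 * 100 = 91.6%

91.6%


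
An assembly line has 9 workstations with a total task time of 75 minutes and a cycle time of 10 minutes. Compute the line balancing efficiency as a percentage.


Formula: Efficiency = Sum of Task Times / (N_stations * CT) * 100
Total station capacity = 9 stations * 10 min = 90 min
Efficiency = 75 / 90 * 100 = 83.3%

83.3%


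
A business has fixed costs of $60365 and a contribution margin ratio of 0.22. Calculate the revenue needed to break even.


Formula: BER = Fixed Costs / Contribution Margin Ratio
BER = $60365 / 0.22
BER = $274386.36 (to the nearest cent)

$274386.36


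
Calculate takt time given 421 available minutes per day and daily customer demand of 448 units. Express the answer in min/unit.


Formula: Takt Time = Available Production Time / Customer Demand
Takt = 421 min/day / 448 units/day
Takt = 0.94 min/unit

0.94 min/unit


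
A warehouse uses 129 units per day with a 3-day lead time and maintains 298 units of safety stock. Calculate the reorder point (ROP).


Formula: ROP = (Daily Demand * Lead Time) + Safety Stock
Demand during lead time = 129 * 3 = 387 units
ROP = 387 + 298 = 685 units

685 units


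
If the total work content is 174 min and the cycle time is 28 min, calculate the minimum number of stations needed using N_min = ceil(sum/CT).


Formula: N_min = ceil(Sum of Task Times / Cycle Time)
N_min = ceil(174 min / 28 min) = ceil(6.2143)
N_min = 7 stations

7


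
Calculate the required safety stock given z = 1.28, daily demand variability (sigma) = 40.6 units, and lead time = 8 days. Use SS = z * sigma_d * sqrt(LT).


Formula: SS = z * sigma_d * sqrt(LT)
sqrt(LT) = sqrt(8) = 2.8284
SS = 1.28 * 40.6 * 2.8284
SS = 147.0 units

147.0 units


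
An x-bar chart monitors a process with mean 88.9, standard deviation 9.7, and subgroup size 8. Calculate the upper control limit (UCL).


UCL = 88.9 + 3 * 9.7 / sqrt(8)

99.19


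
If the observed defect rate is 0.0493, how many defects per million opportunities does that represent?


DPMO = defect_rate * 1000000 = 0.0493 * 1000000

49300


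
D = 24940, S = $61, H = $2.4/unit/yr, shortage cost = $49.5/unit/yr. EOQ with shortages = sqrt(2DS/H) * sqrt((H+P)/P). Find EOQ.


Formula: EOQ* = sqrt(2DS/H) * sqrt((H+P)/P)
Base EOQ = sqrt(2*24940*61/2.4) = 1125.96 units
Correction = sqrt((2.4+49.5)/49.5) = 1.02396
EOQ* = 1125.96 * 1.02396 = 1152.9 units

1152.9 units


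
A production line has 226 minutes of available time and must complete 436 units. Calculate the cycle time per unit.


Formula: CT = Available Time / Number of Units
CT = 226 min / 436 units
CT = 0.52 min/unit

0.52 min/unit


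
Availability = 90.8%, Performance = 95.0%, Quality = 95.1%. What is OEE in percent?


Formula: OEE = Availability * Performance * Quality / 10000
A * P = 90.8% * 95.0% / 100 = 86.26%
OEE = 86.26% * 95.1% / 100 = 82.0%

82.0%


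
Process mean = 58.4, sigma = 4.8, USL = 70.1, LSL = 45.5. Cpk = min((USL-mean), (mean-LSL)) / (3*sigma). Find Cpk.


Cpu = (70.1 - 58.4) / (3 * 4.8) = 0.81
Cpl = (58.4 - 45.5) / (3 * 4.8) = 0.9
Cpk = min(0.81, 0.9) = 0.81

0.81


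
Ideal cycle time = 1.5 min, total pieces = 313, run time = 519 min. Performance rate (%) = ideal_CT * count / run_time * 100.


Formula: Performance = (Ideal CT * Total Count) / Run Time * 100
Ideal output time = 1.5 * 313 = 469.5 min
Performance = 469.5 / 519 * 100 = 90.5%

90.5%


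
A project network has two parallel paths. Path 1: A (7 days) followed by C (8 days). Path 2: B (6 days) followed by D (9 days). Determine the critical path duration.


Path 1 = 7 + 8 = 15 days
Path 2 = 6 + 9 = 15 days
Duration = max(15, 15) = 15 days

15 days


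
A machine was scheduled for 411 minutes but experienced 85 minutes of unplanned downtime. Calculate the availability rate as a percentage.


Formula: Availability = (Planned Time - Downtime) / Planned Time * 100
Uptime = 411 - 85 = 326 min
Availability = 326 / 411 * 100 = 79.3%

79.3%


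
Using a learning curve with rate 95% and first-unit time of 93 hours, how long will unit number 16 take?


Formula: T_n = T_1 * (learning_rate)^(log2(n)) where learning_rate = rate/100
Doublings = log2(16) = 4
T_n = 93 * 0.95^4
T_n = 93 * 0.8145 = 75.7 hours

75.7 hours


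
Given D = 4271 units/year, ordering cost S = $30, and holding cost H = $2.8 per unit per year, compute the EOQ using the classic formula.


Formula: EOQ = sqrt(2 * D * S / H)
Numerator: 2 * 4271 * 30 = 256260
2DS/H = 256260 / 2.8 = 91521.4
EOQ = sqrt(91521.4) = 302.5 units

302.5 units


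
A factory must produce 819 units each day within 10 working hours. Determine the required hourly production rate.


Formula: Production Rate = Daily Demand / Available Hours
Rate = 819 units/day / 10 hours/day
Rate = 81.9 units/hour

81.9 units/hour


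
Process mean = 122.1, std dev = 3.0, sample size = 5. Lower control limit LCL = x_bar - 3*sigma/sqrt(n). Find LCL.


LCL = 122.1 - 3 * 3.0 / sqrt(5)

118.08


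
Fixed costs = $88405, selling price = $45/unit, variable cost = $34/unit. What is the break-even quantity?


Formula: BEQ = Fixed Costs / (Price - Variable Cost)
Contribution margin = $45 - $34 = $11/unit
BEQ = ceil($88405 / $11/unit) = ceil(8036.82) = 8037 units

8037 units


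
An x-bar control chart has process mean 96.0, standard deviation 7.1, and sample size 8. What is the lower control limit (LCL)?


LCL = 96.0 - 3 * 7.1 / sqrt(8)

88.47


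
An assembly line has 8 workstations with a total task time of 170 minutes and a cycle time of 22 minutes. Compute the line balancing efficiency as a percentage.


Formula: Efficiency = Sum of Task Times / (N_stations * CT) * 100
Total station capacity = 8 stations * 22 min = 176 min
Efficiency = 170 / 176 * 100 = 96.6%

96.6%


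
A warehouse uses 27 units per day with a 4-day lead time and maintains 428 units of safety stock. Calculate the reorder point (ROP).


Formula: ROP = (Daily Demand * Lead Time) + Safety Stock
Demand during lead time = 27 * 4 = 108 units
ROP = 108 + 428 = 536 units

536 units


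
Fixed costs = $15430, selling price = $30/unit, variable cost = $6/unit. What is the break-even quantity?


Formula: BEQ = Fixed Costs / (Price - Variable Cost)
Contribution margin = $30 - $6 = $24/unit
BEQ = ceil($15430 / $24/unit) = ceil(642.92) = 643 units

643 units


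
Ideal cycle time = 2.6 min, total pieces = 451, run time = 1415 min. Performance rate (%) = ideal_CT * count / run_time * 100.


Formula: Performance = (Ideal CT * Total Count) / Run Time * 100
Ideal output time = 2.6 * 451 = 1172.6 min
Performance = 1172.6 / 1415 * 100 = 82.9%

82.9%


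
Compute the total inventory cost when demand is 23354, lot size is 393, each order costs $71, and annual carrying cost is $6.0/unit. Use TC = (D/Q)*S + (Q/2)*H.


TC = 23354/393 * 71 + 393/2 * 6.0

$5398.17


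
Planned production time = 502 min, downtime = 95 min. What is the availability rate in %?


Formula: Availability = (Planned Time - Downtime) / Planned Time * 100
Uptime = 502 - 95 = 407 min
Availability = 407 / 502 * 100 = 81.1%

81.1%


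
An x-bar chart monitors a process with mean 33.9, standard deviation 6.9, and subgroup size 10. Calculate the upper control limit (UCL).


UCL = 33.9 + 3 * 6.9 / sqrt(10)

40.45


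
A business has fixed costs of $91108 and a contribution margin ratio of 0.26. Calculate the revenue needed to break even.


Formula: BER = Fixed Costs / Contribution Margin Ratio
BER = $91108 / 0.26
BER = $350415.38 (to the nearest cent)

$350415.38


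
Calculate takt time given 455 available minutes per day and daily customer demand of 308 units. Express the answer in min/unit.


Formula: Takt Time = Available Production Time / Customer Demand
Takt = 455 min/day / 308 units/day
Takt = 1.48 min/unit

1.48 min/unit


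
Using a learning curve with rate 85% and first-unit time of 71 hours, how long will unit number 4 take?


Formula: T_n = T_1 * (learning_rate)^(log2(n)) where learning_rate = rate/100
Doublings = log2(4) = 2
T_n = 71 * 0.85^2
T_n = 71 * 0.7225 = 51.3 hours

51.3 hours


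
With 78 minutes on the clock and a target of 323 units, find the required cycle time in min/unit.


Formula: CT = Available Time / Number of Units
CT = 78 min / 323 units
CT = 0.24 min/unit

0.24 min/unit


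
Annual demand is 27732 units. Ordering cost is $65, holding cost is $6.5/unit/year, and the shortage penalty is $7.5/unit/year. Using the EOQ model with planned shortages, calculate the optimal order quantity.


Formula: EOQ* = sqrt(2DS/H) * sqrt((H+P)/P)
Base EOQ = sqrt(2*27732*65/6.5) = 744.74 units
Correction = sqrt((6.5+7.5)/7.5) = 1.36626
EOQ* = 744.74 * 1.36626 = 1017.5 units

1017.5 units


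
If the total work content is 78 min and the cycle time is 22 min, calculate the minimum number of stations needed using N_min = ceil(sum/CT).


Formula: N_min = ceil(Sum of Task Times / Cycle Time)
N_min = ceil(78 min / 22 min) = ceil(3.5455)
N_min = 4 stations

4


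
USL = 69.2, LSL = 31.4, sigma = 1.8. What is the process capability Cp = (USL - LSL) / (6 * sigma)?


Cp = (69.2 - 31.4) / (6 * 1.8)

3.5


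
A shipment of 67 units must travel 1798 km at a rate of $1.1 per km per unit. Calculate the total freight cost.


TC = dist * cost * units = 1798 * 1.1 * 67 = $132512.60

$132512.60


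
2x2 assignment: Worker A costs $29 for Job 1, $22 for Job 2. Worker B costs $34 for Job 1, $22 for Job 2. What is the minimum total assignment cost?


Option 1: A->1 + B->2 = $29 + $22 = $51
Option 2: A->2 + B->1 = $22 + $34 = $56
Min cost = min($51, $56) = $51

$51


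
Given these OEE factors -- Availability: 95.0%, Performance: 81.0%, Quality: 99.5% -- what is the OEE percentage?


Formula: OEE = Availability * Performance * Quality / 10000
A * P = 95.0% * 81.0% / 100 = 76.95%
OEE = 76.95% * 99.5% / 100 = 76.6%

76.6%


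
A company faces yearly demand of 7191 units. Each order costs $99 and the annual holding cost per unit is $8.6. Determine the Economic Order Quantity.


Formula: EOQ = sqrt(2 * D * S / H)
Numerator: 2 * 7191 * 99 = 1423818
2DS/H = 1423818 / 8.6 = 165560.2
EOQ = sqrt(165560.2) = 406.9 units

406.9 units


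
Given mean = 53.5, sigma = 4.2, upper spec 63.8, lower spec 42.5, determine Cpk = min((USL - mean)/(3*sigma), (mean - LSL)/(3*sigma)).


Cpu = (63.8 - 53.5) / (3 * 4.2) = 0.82
Cpl = (53.5 - 42.5) / (3 * 4.2) = 0.87
Cpk = min(0.82, 0.87) = 0.82

0.82


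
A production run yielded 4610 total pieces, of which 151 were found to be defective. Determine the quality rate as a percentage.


Formula: Quality Rate = Good Pieces / Total Pieces * 100
Good pieces = 4610 - 151 = 4459
QR = 4459 / 4610 * 100 = 96.7%

96.7%


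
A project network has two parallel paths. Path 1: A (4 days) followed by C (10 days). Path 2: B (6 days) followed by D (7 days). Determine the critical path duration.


Path 1 = 4 + 10 = 14 days
Path 2 = 6 + 7 = 13 days
Duration = max(14, 13) = 14 days

14 days


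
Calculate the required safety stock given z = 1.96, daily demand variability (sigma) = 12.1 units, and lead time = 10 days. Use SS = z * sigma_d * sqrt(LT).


Formula: SS = z * sigma_d * sqrt(LT)
sqrt(LT) = sqrt(10) = 3.1623
SS = 1.96 * 12.1 * 3.1623
SS = 75.0 units

75.0 units


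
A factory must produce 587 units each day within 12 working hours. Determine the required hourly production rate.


Formula: Production Rate = Daily Demand / Available Hours
Rate = 587 units/day / 12 hours/day
Rate = 48.9 units/hour

48.9 units/hour


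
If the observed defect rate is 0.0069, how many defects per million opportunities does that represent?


DPMO = defect_rate * 1000000 = 0.0069 * 1000000

6900


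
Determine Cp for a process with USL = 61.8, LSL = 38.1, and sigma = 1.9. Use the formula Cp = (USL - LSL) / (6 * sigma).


Cp = (61.8 - 38.1) / (6 * 1.9)

2.08


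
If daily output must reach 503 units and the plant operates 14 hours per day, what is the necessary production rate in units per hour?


Formula: Production Rate = Daily Demand / Available Hours
Rate = 503 units/day / 14 hours/day
Rate = 35.9 units/hour

35.9 units/hour


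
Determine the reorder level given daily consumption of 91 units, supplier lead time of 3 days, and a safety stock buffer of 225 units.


Formula: ROP = (Daily Demand * Lead Time) + Safety Stock
Demand during lead time = 91 * 3 = 273 units
ROP = 273 + 225 = 498 units

498 units


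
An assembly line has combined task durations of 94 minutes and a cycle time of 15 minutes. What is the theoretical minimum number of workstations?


Formula: N_min = ceil(Sum of Task Times / Cycle Time)
N_min = ceil(94 min / 15 min) = ceil(6.2667)
N_min = 7 stations

7


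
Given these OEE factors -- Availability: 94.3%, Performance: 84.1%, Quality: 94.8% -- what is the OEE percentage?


Formula: OEE = Availability * Performance * Quality / 10000
A * P = 94.3% * 84.1% / 100 = 79.31%
OEE = 79.31% * 94.8% / 100 = 75.2%

75.2%


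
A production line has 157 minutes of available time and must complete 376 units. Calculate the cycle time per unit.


Formula: CT = Available Time / Number of Units
CT = 157 min / 376 units
CT = 0.42 min/unit

0.42 min/unit


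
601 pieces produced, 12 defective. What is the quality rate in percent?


Formula: Quality Rate = Good Pieces / Total Pieces * 100
Good pieces = 601 - 12 = 589
QR = 589 / 601 * 100 = 98.0%

98.0%


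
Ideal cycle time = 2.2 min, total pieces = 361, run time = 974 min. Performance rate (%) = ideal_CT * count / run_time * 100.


Formula: Performance = (Ideal CT * Total Count) / Run Time * 100
Ideal output time = 2.2 * 361 = 794.2 min
Performance = 794.2 / 974 * 100 = 81.5%

81.5%


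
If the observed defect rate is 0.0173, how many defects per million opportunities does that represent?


DPMO = defect_rate * 1000000 = 0.0173 * 1000000

17300


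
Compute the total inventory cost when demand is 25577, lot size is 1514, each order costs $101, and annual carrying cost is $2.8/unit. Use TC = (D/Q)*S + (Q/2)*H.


TC = 25577/1514 * 101 + 1514/2 * 2.8

$3825.86


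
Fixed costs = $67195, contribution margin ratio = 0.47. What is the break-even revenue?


Formula: BER = Fixed Costs / Contribution Margin Ratio
BER = $67195 / 0.47
BER = $142968.09 (to the nearest cent)

$142968.09


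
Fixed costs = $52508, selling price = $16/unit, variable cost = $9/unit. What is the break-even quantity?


Formula: BEQ = Fixed Costs / (Price - Variable Cost)
Contribution margin = $16 - $9 = $7/unit
BEQ = ceil($52508 / $7/unit) = ceil(7501.14) = 7502 units

7502 units


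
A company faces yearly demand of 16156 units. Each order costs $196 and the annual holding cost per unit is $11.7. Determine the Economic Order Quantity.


Formula: EOQ = sqrt(2 * D * S / H)
Numerator: 2 * 16156 * 196 = 6333152
2DS/H = 6333152 / 11.7 = 541295.0
EOQ = sqrt(541295.0) = 735.7 units

735.7 units


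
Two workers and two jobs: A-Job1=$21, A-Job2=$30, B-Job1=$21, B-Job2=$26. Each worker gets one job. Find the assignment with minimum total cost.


Option 1: A->1 + B->2 = $21 + $26 = $47
Option 2: A->2 + B->1 = $30 + $21 = $51
Min cost = min($47, $51) = $47

$47


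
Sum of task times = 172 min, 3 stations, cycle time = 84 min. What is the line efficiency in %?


Formula: Efficiency = Sum of Task Times / (N_stations * CT) * 100
Total station capacity = 3 stations * 84 min = 252 min
Efficiency = 172 / 252 * 100 = 68.3%

68.3%


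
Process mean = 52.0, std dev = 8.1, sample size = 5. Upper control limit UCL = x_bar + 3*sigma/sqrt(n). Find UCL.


UCL = 52.0 + 3 * 8.1 / sqrt(5)

62.87


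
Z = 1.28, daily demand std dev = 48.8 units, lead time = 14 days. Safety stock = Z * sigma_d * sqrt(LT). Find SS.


Formula: SS = z * sigma_d * sqrt(LT)
sqrt(LT) = sqrt(14) = 3.7417
SS = 1.28 * 48.8 * 3.7417
SS = 233.7 units

233.7 units


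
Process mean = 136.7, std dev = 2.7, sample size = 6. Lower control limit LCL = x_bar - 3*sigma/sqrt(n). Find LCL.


LCL = 136.7 - 3 * 2.7 / sqrt(6)

133.39


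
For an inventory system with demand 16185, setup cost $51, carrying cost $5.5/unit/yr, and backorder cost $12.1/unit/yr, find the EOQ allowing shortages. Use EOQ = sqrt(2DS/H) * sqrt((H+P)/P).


Formula: EOQ* = sqrt(2DS/H) * sqrt((H+P)/P)
Base EOQ = sqrt(2*16185*51/5.5) = 547.87 units
Correction = sqrt((5.5+12.1)/12.1) = 1.20605
EOQ* = 547.87 * 1.20605 = 660.8 units

660.8 units


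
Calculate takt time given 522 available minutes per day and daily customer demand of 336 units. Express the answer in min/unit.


Formula: Takt Time = Available Production Time / Customer Demand
Takt = 522 min/day / 336 units/day
Takt = 1.55 min/unit

1.55 min/unit


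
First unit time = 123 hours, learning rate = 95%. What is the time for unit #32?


Formula: T_n = T_1 * (learning_rate)^(log2(n)) where learning_rate = rate/100
Doublings = log2(32) = 5
T_n = 123 * 0.95^5
T_n = 123 * 0.7738 = 95.2 hours

95.2 hours


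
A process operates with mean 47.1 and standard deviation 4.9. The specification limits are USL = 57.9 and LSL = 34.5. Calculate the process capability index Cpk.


Cpu = (57.9 - 47.1) / (3 * 4.9) = 0.73
Cpl = (47.1 - 34.5) / (3 * 4.9) = 0.86
Cpk = min(0.73, 0.86) = 0.73

0.73


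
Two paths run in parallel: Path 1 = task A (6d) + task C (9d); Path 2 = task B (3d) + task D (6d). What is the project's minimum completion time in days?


Path 1 = 6 + 9 = 15 days
Path 2 = 3 + 6 = 9 days
Duration = max(15, 9) = 15 days

15 days


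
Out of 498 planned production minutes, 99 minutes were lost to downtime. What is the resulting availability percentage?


Formula: Availability = (Planned Time - Downtime) / Planned Time * 100
Uptime = 498 - 99 = 399 min
Availability = 399 / 498 * 100 = 80.1%

80.1%


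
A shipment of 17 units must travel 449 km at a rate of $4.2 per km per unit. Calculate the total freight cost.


TC = dist * cost * units = 449 * 4.2 * 17 = $32058.60

$32058.60


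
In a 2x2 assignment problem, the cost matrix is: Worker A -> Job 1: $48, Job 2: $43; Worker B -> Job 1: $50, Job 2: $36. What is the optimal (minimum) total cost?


Option 1: A->1 + B->2 = $48 + $36 = $84
Option 2: A->2 + B->1 = $43 + $50 = $93
Min cost = min($84, $93) = $84

$84


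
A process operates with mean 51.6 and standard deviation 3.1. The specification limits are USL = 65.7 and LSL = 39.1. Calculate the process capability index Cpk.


Cpu = (65.7 - 51.6) / (3 * 3.1) = 1.52
Cpl = (51.6 - 39.1) / (3 * 3.1) = 1.34
Cpk = min(1.52, 1.34) = 1.34

1.34


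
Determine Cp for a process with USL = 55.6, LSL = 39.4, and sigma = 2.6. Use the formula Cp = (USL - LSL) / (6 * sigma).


Cp = (55.6 - 39.4) / (6 * 2.6)

1.04


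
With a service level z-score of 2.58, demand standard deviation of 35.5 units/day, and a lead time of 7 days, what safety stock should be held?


Formula: SS = z * sigma_d * sqrt(LT)
sqrt(LT) = sqrt(7) = 2.6458
SS = 2.58 * 35.5 * 2.6458
SS = 242.3 units

242.3 units


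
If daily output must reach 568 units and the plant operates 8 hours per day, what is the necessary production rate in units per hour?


Formula: Production Rate = Daily Demand / Available Hours
Rate = 568 units/day / 8 hours/day
Rate = 71.0 units/hour

71.0 units/hour


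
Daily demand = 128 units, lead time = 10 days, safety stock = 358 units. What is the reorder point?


Formula: ROP = (Daily Demand * Lead Time) + Safety Stock
Demand during lead time = 128 * 10 = 1280 units
ROP = 1280 + 358 = 1638 units

1638 units


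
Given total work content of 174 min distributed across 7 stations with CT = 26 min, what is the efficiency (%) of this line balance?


Formula: Efficiency = Sum of Task Times / (N_stations * CT) * 100
Total station capacity = 7 stations * 26 min = 182 min
Efficiency = 174 / 182 * 100 = 95.6%

95.6%


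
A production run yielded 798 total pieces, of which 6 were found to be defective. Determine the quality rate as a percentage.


Formula: Quality Rate = Good Pieces / Total Pieces * 100
Good pieces = 798 - 6 = 792
QR = 792 / 798 * 100 = 99.2%

99.2%


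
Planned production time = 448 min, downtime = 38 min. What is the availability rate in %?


Formula: Availability = (Planned Time - Downtime) / Planned Time * 100
Uptime = 448 - 38 = 410 min
Availability = 410 / 448 * 100 = 91.5%

91.5%


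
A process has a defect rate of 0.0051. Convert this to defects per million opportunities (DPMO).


DPMO = defect_rate * 1000000 = 0.0051 * 1000000

5100


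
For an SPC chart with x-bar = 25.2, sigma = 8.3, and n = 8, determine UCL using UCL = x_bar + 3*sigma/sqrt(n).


UCL = 25.2 + 3 * 8.3 / sqrt(8)

34.0


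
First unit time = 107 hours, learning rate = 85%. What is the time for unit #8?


Formula: T_n = T_1 * (learning_rate)^(log2(n)) where learning_rate = rate/100
Doublings = log2(8) = 3
T_n = 107 * 0.85^3
T_n = 107 * 0.6141 = 65.7 hours

65.7 hours


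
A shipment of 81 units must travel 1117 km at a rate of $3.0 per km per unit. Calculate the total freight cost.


TC = dist * cost * units = 1117 * 3.0 * 81 = $271431.00

$271431.00


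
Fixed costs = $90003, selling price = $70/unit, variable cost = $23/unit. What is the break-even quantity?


Formula: BEQ = Fixed Costs / (Price - Variable Cost)
Contribution margin = $70 - $23 = $47/unit
BEQ = ceil($90003 / $47/unit) = ceil(1914.96) = 1915 units

1915 units


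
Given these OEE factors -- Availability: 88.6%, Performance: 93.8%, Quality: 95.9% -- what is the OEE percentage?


Formula: OEE = Availability * Performance * Quality / 10000
A * P = 88.6% * 93.8% / 100 = 83.11%
OEE = 83.11% * 95.9% / 100 = 79.7%

79.7%


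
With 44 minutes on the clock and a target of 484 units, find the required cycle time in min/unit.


Formula: CT = Available Time / Number of Units
CT = 44 min / 484 units
CT = 0.09 min/unit

0.09 min/unit


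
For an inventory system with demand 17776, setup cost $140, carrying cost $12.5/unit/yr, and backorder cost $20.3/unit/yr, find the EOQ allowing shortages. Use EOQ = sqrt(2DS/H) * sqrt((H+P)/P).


Formula: EOQ* = sqrt(2DS/H) * sqrt((H+P)/P)
Base EOQ = sqrt(2*17776*140/12.5) = 631.02 units
Correction = sqrt((12.5+20.3)/20.3) = 1.27113
EOQ* = 631.02 * 1.27113 = 802.1 units

802.1 units


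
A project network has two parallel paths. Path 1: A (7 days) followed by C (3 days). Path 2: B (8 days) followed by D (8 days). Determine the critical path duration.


Path 1 = 7 + 3 = 10 days
Path 2 = 8 + 8 = 16 days
Duration = max(10, 16) = 16 days

16 days


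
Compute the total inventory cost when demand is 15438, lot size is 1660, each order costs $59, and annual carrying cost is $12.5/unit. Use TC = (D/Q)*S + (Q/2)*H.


TC = 15438/1660 * 59 + 1660/2 * 12.5

$10923.70


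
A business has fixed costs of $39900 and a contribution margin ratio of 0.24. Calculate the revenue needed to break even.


Formula: BER = Fixed Costs / Contribution Margin Ratio
BER = $39900 / 0.24
BER = $166250.00 (to the nearest cent)

$166250.00


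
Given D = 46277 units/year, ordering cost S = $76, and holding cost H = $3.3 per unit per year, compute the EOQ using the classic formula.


Formula: EOQ = sqrt(2 * D * S / H)
Numerator: 2 * 46277 * 76 = 7034104
2DS/H = 7034104 / 3.3 = 2131546.7
EOQ = sqrt(2131546.7) = 1460.0 units

1460.0 units


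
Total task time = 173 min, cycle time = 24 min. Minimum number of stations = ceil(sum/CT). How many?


Formula: N_min = ceil(Sum of Task Times / Cycle Time)
N_min = ceil(173 min / 24 min) = ceil(7.2083)
N_min = 8 stations

8


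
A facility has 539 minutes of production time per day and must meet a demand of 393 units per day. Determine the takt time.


Formula: Takt Time = Available Production Time / Customer Demand
Takt = 539 min/day / 393 units/day
Takt = 1.37 min/unit

1.37 min/unit


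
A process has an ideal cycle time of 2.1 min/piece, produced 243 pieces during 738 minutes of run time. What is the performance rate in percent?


Formula: Performance = (Ideal CT * Total Count) / Run Time * 100
Ideal output time = 2.1 * 243 = 510.3 min
Performance = 510.3 / 738 * 100 = 69.1%

69.1%


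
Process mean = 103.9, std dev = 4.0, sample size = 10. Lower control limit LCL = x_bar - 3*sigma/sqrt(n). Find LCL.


LCL = 103.9 - 3 * 4.0 / sqrt(10)

100.11


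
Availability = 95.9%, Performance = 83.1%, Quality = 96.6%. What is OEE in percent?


Formula: OEE = Availability * Performance * Quality / 10000
A * P = 95.9% * 83.1% / 100 = 79.69%
OEE = 79.69% * 96.6% / 100 = 77.0%

77.0%


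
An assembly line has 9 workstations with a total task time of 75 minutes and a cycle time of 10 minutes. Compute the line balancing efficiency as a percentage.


Formula: Efficiency = Sum of Task Times / (N_stations * CT) * 100
Total station capacity = 9 stations * 10 min = 90 min
Efficiency = 75 / 90 * 100 = 83.3%

83.3%


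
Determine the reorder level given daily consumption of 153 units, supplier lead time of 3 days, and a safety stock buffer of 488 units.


Formula: ROP = (Daily Demand * Lead Time) + Safety Stock
Demand during lead time = 153 * 3 = 459 units
ROP = 459 + 488 = 947 units

947 units


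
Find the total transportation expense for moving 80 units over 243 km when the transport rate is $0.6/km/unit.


TC = dist * cost * units = 243 * 0.6 * 80 = $11664.00

$11664.00


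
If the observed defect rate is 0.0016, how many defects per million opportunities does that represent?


DPMO = defect_rate * 1000000 = 0.0016 * 1000000

1600


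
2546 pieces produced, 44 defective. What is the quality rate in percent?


Formula: Quality Rate = Good Pieces / Total Pieces * 100
Good pieces = 2546 - 44 = 2502
QR = 2502 / 2546 * 100 = 98.3%

98.3%


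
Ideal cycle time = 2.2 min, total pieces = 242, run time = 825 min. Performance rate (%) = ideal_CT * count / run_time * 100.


Formula: Performance = (Ideal CT * Total Count) / Run Time * 100
Ideal output time = 2.2 * 242 = 532.4 min
Performance = 532.4 / 825 * 100 = 64.5%

64.5%


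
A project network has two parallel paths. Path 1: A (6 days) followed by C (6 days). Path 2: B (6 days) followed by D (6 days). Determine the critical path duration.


Path 1 = 6 + 6 = 12 days
Path 2 = 6 + 6 = 12 days
Duration = max(12, 12) = 12 days

12 days


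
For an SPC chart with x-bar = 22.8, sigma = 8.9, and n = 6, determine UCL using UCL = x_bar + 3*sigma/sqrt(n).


UCL = 22.8 + 3 * 8.9 / sqrt(6)

33.7


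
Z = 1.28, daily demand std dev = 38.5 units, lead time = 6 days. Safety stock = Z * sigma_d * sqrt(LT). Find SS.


Formula: SS = z * sigma_d * sqrt(LT)
sqrt(LT) = sqrt(6) = 2.4495
SS = 1.28 * 38.5 * 2.4495
SS = 120.7 units

120.7 units


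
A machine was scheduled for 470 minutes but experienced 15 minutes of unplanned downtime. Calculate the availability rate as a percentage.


Formula: Availability = (Planned Time - Downtime) / Planned Time * 100
Uptime = 470 - 15 = 455 min
Availability = 455 / 470 * 100 = 96.8%

96.8%


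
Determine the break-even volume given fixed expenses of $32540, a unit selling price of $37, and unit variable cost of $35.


Formula: BEQ = Fixed Costs / (Price - Variable Cost)
Contribution margin = $37 - $35 = $2/unit
BEQ = ceil($32540 / $2/unit) = ceil(16270.0) = 16270 units

16270 units


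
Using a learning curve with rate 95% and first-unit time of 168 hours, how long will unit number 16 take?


Formula: T_n = T_1 * (learning_rate)^(log2(n)) where learning_rate = rate/100
Doublings = log2(16) = 4
T_n = 168 * 0.95^4
T_n = 168 * 0.8145 = 136.8 hours

136.8 hours


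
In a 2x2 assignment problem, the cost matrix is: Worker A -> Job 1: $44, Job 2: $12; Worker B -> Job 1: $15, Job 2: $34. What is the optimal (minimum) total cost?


Option 1: A->1 + B->2 = $44 + $34 = $78
Option 2: A->2 + B->1 = $12 + $15 = $27
Min cost = min($78, $27) = $27

$27


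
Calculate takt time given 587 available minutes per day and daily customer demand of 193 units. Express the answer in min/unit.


Formula: Takt Time = Available Production Time / Customer Demand
Takt = 587 min/day / 193 units/day
Takt = 3.04 min/unit

3.04 min/unit


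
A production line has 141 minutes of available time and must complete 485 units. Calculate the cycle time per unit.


Formula: CT = Available Time / Number of Units
CT = 141 min / 485 units
CT = 0.29 min/unit

0.29 min/unit


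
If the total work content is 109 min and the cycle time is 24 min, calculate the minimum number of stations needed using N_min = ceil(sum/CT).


Formula: N_min = ceil(Sum of Task Times / Cycle Time)
N_min = ceil(109 min / 24 min) = ceil(4.5417)
N_min = 5 stations

5


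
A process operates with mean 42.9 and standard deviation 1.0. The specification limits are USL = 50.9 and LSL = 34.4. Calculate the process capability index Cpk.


Cpu = (50.9 - 42.9) / (3 * 1.0) = 2.67
Cpl = (42.9 - 34.4) / (3 * 1.0) = 2.83
Cpk = min(2.67, 2.83) = 2.67

2.67


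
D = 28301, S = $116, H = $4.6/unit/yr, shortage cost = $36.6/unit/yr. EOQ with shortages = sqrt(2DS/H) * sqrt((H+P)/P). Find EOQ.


Formula: EOQ* = sqrt(2DS/H) * sqrt((H+P)/P)
Base EOQ = sqrt(2*28301*116/4.6) = 1194.72 units
Correction = sqrt((4.6+36.6)/36.6) = 1.06098
EOQ* = 1194.72 * 1.06098 = 1267.6 units

1267.6 units


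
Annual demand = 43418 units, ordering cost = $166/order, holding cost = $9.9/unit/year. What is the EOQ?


Formula: EOQ = sqrt(2 * D * S / H)
Numerator: 2 * 43418 * 166 = 14414776
2DS/H = 14414776 / 9.9 = 1456038.0
EOQ = sqrt(1456038.0) = 1206.7 units

1206.7 units


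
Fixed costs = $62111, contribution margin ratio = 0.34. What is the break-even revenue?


Formula: BER = Fixed Costs / Contribution Margin Ratio
BER = $62111 / 0.34
BER = $182679.41 (to the nearest cent)

$182679.41


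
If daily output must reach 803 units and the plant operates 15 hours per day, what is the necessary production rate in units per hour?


Formula: Production Rate = Daily Demand / Available Hours
Rate = 803 units/day / 15 hours/day
Rate = 53.5 units/hour

53.5 units/hour


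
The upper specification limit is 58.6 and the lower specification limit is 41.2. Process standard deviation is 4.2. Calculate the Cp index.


Cp = (58.6 - 41.2) / (6 * 4.2)

0.69


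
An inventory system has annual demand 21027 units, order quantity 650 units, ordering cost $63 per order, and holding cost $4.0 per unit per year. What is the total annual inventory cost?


TC = 21027/650 * 63 + 650/2 * 4.0

$3338.00


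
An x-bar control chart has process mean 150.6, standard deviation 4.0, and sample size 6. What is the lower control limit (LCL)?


LCL = 150.6 - 3 * 4.0 / sqrt(6)

145.7


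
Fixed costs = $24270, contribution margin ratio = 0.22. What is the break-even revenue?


Formula: BER = Fixed Costs / Contribution Margin Ratio
BER = $24270 / 0.22
BER = $110318.18 (to the nearest cent)

$110318.18


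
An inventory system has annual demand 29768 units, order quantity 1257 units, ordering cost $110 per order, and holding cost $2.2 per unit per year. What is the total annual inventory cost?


TC = 29768/1257 * 110 + 1257/2 * 2.2

$3987.70


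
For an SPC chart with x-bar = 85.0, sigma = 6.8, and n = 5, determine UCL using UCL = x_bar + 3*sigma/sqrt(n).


UCL = 85.0 + 3 * 6.8 / sqrt(5)

94.12


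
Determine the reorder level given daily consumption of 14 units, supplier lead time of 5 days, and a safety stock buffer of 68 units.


Formula: ROP = (Daily Demand * Lead Time) + Safety Stock
Demand during lead time = 14 * 5 = 70 units
ROP = 70 + 68 = 138 units

138 units


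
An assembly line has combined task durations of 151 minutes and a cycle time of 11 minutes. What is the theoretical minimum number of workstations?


Formula: N_min = ceil(Sum of Task Times / Cycle Time)
N_min = ceil(151 min / 11 min) = ceil(13.7273)
N_min = 14 stations

14


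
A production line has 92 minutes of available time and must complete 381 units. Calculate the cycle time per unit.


Formula: CT = Available Time / Number of Units
CT = 92 min / 381 units
CT = 0.24 min/unit

0.24 min/unit


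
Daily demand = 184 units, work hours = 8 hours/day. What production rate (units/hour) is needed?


Formula: Production Rate = Daily Demand / Available Hours
Rate = 184 units/day / 8 hours/day
Rate = 23.0 units/hour

23.0 units/hour


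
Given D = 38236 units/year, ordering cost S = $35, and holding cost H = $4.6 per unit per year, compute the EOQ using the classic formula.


Formula: EOQ = sqrt(2 * D * S / H)
Numerator: 2 * 38236 * 35 = 2676520
2DS/H = 2676520 / 4.6 = 581852.2
EOQ = sqrt(581852.2) = 762.8 units

762.8 units


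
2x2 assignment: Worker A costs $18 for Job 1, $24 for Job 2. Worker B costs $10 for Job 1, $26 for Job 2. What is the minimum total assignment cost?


Option 1: A->1 + B->2 = $18 + $26 = $44
Option 2: A->2 + B->1 = $24 + $10 = $34
Min cost = min($44, $34) = $34

$34


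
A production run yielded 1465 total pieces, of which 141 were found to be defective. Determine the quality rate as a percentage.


Formula: Quality Rate = Good Pieces / Total Pieces * 100
Good pieces = 1465 - 141 = 1324
QR = 1324 / 1465 * 100 = 90.4%

90.4%


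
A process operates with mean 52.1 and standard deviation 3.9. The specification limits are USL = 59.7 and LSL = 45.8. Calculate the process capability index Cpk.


Cpu = (59.7 - 52.1) / (3 * 3.9) = 0.65
Cpl = (52.1 - 45.8) / (3 * 3.9) = 0.54
Cpk = min(0.65, 0.54) = 0.54

0.54


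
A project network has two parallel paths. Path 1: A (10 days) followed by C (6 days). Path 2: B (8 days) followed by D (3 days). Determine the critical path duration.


Path 1 = 10 + 6 = 16 days
Path 2 = 8 + 3 = 11 days
Duration = max(16, 11) = 16 days

16 days


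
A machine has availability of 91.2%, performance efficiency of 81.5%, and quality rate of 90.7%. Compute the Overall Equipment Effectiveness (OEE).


Formula: OEE = Availability * Performance * Quality / 10000
A * P = 91.2% * 81.5% / 100 = 74.33%
OEE = 74.33% * 90.7% / 100 = 67.4%

67.4%


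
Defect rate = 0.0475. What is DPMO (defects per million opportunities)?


DPMO = defect_rate * 1000000 = 0.0475 * 1000000

47500


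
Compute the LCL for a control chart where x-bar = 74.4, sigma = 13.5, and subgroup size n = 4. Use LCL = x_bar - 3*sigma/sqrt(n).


LCL = 74.4 - 3 * 13.5 / sqrt(4)

54.15


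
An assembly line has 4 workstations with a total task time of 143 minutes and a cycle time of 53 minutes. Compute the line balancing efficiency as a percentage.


Formula: Efficiency = Sum of Task Times / (N_stations * CT) * 100
Total station capacity = 4 stations * 53 min = 212 min
Efficiency = 143 / 212 * 100 = 67.5%

67.5%


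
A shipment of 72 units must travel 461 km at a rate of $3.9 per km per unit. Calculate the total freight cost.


TC = dist * cost * units = 461 * 3.9 * 72 = $129448.80

$129448.80


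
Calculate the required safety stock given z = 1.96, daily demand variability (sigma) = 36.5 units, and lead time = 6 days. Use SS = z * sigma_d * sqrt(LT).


Formula: SS = z * sigma_d * sqrt(LT)
sqrt(LT) = sqrt(6) = 2.4495
SS = 1.96 * 36.5 * 2.4495
SS = 175.2 units

175.2 units


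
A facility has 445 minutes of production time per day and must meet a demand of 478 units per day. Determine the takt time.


Formula: Takt Time = Available Production Time / Customer Demand
Takt = 445 min/day / 478 units/day
Takt = 0.93 min/unit

0.93 min/unit


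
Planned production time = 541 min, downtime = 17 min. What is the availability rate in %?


Formula: Availability = (Planned Time - Downtime) / Planned Time * 100
Uptime = 541 - 17 = 524 min
Availability = 524 / 541 * 100 = 96.9%

96.9%


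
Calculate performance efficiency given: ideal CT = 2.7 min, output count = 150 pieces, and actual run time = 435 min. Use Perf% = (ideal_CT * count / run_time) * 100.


Formula: Performance = (Ideal CT * Total Count) / Run Time * 100
Ideal output time = 2.7 * 150 = 405.0 min
Performance = 405.0 / 435 * 100 = 93.1%

93.1%


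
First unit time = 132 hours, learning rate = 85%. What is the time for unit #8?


Formula: T_n = T_1 * (learning_rate)^(log2(n)) where learning_rate = rate/100
Doublings = log2(8) = 3
T_n = 132 * 0.85^3
T_n = 132 * 0.6141 = 81.1 hours

81.1 hours


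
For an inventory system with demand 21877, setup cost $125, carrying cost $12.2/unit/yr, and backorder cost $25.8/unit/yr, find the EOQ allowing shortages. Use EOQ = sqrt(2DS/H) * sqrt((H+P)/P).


Formula: EOQ* = sqrt(2DS/H) * sqrt((H+P)/P)
Base EOQ = sqrt(2*21877*125/12.2) = 669.55 units
Correction = sqrt((12.2+25.8)/25.8) = 1.21362
EOQ* = 669.55 * 1.21362 = 812.6 units

812.6 units


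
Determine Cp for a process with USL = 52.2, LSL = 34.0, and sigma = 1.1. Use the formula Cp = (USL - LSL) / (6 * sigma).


Cp = (52.2 - 34.0) / (6 * 1.1)

2.76


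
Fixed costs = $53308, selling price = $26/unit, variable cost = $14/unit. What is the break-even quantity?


Formula: BEQ = Fixed Costs / (Price - Variable Cost)
Contribution margin = $26 - $14 = $12/unit
BEQ = ceil($53308 / $12/unit) = ceil(4442.33) = 4443 units

4443 units


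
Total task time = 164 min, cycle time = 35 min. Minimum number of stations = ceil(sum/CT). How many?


Formula: N_min = ceil(Sum of Task Times / Cycle Time)
N_min = ceil(164 min / 35 min) = ceil(4.6857)
N_min = 5 stations

5
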